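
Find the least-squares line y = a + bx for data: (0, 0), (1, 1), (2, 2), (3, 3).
a = 0, b = 1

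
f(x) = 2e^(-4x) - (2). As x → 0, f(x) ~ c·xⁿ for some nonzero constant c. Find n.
1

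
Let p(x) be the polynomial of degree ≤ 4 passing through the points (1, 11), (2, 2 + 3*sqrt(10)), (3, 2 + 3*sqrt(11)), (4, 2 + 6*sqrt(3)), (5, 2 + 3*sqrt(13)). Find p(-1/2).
-2079*sqrt(10)/32 - 1155*sqrt(3)/16 + 945*sqrt(13)/128 + 10651/128 + 4455*sqrt(11)/64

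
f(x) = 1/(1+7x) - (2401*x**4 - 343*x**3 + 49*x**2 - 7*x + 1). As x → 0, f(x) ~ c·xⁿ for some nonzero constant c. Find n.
5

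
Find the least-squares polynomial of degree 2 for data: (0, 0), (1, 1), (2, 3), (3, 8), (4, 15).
1/7 + (-41/70)x + (15/14)x²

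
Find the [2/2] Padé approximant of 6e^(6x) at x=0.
(18*x**2 + 18*x + 6)/(3*x**2 - 3*x + 1)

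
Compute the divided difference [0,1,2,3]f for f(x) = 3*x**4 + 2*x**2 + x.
18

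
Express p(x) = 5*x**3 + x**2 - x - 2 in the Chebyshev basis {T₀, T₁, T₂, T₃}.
(-3/2)T₀ + (11/4)T₁ + (1/2)T₂ + (5/4)T₃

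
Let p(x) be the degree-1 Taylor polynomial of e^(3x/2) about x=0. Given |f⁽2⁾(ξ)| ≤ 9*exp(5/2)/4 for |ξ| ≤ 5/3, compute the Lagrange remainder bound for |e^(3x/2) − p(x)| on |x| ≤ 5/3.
25*exp(5/2)/8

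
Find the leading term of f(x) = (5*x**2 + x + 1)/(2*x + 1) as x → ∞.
5*x/2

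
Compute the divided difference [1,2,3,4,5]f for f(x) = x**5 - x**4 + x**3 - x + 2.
14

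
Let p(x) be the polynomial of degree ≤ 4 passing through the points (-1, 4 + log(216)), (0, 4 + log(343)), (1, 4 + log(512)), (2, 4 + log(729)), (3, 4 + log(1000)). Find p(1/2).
4 + log(448*2**(9/32)*3**(121/128)*5**(9/128)*7**(13/32)/9)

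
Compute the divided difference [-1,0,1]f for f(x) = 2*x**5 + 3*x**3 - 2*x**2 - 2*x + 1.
-2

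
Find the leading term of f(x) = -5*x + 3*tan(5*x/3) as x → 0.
125*x**3/27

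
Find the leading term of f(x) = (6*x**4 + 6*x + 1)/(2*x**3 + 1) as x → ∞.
3*x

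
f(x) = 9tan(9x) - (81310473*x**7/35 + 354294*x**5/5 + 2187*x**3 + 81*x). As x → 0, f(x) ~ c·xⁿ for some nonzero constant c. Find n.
9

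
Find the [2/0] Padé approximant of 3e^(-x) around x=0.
3*x**2/2 - 3*x + 3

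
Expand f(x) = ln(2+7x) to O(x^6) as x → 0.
log(2) + 7*x/2 - 49*x**2/8 + 343*x**3/24 - 2401*x**4/64 + 16807*x**5/160 + O(x**6)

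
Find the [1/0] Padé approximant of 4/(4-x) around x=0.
x/4 + 1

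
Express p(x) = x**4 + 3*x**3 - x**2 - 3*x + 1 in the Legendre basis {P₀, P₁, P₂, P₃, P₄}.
(13/15)P₀ + (-6/5)P₁ + (-2/21)P₂ + (6/5)P₃ + (8/35)P₄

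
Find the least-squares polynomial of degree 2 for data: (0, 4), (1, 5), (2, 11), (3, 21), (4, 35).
136/35 + (-27/35)x + (15/7)x²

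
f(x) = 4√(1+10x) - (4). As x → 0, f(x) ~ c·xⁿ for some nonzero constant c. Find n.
1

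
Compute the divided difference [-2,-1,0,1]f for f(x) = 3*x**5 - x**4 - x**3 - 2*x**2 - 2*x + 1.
16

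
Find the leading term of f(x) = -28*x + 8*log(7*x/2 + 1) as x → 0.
-49*x**2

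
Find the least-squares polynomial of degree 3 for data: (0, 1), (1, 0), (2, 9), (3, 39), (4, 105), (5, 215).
67/63 + (-835/378)x + (-239/252)x² + (215/108)x³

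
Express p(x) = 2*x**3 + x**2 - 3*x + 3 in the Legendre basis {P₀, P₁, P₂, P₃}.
(10/3)P₀ + (-9/5)P₁ + (2/3)P₂ + (4/5)P₃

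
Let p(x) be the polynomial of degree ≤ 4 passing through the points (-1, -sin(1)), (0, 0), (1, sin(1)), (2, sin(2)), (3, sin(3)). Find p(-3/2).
-45*sin(2)/32 + 35*sin(3)/128 + 63*sin(1)/128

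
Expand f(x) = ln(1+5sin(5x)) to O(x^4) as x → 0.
25*x - 625*x**2/2 + 30625*x**3/6 + O(x**4)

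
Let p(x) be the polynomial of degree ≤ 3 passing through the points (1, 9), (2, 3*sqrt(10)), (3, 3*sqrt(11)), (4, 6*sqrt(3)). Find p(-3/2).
-1485*sqrt(10)/16 - 315*sqrt(3)/8 + 2079/16 + 1155*sqrt(11)/16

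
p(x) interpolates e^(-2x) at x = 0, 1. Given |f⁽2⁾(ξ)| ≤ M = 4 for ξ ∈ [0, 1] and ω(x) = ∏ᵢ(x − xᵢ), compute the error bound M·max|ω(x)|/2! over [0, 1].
1/2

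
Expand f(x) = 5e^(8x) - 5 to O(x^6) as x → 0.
40*x + 160*x**2 + 1280*x**3/3 + 2560*x**4/3 + 4096*x**5/3 + O(x**6)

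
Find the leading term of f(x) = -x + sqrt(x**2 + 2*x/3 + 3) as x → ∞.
1/3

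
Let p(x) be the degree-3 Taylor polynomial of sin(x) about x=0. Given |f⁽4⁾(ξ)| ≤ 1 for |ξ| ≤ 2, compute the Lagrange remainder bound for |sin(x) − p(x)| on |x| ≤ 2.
2/3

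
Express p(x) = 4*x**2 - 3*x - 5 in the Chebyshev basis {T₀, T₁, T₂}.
(-3)T₀ + (-3)T₁ + (2)T₂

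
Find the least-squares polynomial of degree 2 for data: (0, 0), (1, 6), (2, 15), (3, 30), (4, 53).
18/35 + (11/7)x + (20/7)x²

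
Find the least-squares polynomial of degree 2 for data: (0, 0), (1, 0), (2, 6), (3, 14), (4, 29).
-1/35 + (-68/35)x + (16/7)x²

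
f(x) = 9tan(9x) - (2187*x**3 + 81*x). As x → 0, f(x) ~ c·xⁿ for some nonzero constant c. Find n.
5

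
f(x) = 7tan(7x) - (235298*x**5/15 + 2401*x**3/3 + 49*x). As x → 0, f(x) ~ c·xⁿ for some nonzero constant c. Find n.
7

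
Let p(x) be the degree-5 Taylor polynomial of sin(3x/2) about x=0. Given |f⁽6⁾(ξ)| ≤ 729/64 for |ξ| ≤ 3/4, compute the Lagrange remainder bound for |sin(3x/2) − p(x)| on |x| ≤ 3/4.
59049/20971520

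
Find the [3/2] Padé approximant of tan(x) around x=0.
(-x**3/15 + x)/(1 - 2*x**2/5)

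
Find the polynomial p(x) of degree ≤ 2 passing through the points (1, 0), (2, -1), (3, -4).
-x**2 + 2*x - 1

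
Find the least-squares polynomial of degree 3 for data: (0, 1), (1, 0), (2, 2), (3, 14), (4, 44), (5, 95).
47/42 + (-305/252)x + (-107/84)x² + (19/18)x³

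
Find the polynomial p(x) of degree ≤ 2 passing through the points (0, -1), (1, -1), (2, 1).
x**2 - x - 1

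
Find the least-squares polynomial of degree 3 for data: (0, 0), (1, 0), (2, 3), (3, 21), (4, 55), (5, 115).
19/126 + (-133/108)x + (-157/252)x² + (59/54)x³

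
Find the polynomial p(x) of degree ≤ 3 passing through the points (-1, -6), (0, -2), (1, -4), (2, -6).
x**3 - 3*x**2 - 2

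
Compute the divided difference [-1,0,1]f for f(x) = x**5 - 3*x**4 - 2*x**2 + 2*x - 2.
-5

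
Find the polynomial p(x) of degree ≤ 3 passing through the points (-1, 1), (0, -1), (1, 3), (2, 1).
-2*x**3 + 3*x**2 + 3*x - 1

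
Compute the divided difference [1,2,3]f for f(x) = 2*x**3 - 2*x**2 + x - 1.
10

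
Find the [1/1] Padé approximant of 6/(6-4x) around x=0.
1/(1 - 2*x/3)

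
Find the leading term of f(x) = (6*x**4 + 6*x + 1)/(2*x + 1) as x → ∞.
3*x**3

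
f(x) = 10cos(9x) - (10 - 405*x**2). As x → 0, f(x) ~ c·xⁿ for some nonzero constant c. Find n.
4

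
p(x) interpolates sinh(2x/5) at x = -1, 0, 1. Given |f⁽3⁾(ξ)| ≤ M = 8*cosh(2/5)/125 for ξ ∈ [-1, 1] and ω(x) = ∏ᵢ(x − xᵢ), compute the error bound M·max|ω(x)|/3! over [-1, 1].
8*sqrt(3)*cosh(2/5)/3375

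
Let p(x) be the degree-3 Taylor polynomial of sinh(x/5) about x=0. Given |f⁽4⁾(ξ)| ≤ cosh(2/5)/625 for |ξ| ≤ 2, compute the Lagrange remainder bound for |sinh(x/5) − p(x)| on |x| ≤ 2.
2*cosh(2/5)/1875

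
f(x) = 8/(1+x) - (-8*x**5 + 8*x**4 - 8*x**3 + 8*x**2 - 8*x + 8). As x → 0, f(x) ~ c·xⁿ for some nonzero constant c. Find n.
6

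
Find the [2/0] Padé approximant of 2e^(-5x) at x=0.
25*x**2 - 10*x + 2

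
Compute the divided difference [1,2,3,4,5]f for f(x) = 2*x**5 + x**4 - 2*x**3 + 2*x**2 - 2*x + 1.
31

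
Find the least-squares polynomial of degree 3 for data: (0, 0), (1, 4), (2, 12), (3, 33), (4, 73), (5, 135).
3/14 + (61/28)x + (-1/28)x² + x³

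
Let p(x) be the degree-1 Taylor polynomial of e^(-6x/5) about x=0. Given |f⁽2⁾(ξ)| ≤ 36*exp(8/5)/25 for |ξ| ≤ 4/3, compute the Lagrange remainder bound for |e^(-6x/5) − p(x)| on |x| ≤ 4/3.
32*exp(8/5)/25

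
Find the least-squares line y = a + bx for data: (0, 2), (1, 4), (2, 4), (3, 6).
a = 11/5, b = 6/5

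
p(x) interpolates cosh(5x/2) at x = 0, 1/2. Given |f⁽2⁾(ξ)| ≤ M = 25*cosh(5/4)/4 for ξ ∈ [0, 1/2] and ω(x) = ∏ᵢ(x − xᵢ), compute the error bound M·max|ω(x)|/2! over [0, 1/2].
25*cosh(5/4)/128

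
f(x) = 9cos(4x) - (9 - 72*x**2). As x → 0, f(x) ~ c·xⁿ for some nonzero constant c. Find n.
4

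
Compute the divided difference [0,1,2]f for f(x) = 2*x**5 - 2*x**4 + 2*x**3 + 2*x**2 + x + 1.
24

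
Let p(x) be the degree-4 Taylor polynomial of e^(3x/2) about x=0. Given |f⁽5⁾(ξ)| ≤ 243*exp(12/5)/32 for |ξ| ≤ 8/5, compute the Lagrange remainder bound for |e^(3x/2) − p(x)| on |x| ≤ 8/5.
10368*exp(12/5)/15625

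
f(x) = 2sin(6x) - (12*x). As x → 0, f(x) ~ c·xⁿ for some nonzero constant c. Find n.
3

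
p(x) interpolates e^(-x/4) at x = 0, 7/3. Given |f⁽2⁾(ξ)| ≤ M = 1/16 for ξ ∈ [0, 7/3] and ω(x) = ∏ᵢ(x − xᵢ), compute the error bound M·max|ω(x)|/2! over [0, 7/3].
49/1152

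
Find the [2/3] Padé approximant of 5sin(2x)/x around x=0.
(10 - 14*x**2/3)/(x**2/5 + 1)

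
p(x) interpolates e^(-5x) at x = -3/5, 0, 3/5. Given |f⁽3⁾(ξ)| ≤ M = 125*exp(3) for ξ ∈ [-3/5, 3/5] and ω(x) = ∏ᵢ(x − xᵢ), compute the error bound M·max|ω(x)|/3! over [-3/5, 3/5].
sqrt(3)*exp(3)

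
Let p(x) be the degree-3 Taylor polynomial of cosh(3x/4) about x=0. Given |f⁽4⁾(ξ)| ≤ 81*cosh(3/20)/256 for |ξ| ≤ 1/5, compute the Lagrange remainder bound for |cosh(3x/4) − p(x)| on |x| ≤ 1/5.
27*cosh(3/20)/1280000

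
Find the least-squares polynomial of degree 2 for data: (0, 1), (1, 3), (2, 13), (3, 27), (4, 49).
31/35 + (-4/7)x + (22/7)x²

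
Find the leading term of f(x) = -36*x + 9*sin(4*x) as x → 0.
-96*x**3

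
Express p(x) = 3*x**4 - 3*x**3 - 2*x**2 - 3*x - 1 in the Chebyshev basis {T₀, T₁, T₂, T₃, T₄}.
(-7/8)T₀ + (-21/4)T₁ + (1/2)T₂ + (-3/4)T₃ + (3/8)T₄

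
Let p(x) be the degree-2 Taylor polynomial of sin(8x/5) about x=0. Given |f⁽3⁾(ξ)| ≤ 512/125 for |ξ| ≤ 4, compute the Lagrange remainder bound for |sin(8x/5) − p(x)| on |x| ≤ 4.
16384/375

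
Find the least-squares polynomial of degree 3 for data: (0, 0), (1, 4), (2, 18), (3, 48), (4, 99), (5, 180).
-11/126 + (185/108)x + (193/126)x² + (115/108)x³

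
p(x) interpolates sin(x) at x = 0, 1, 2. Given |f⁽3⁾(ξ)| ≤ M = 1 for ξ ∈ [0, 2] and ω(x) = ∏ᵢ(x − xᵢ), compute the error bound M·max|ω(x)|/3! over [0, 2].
sqrt(3)/27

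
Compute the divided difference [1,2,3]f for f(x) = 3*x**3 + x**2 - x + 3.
19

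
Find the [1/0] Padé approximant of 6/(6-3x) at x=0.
x/2 + 1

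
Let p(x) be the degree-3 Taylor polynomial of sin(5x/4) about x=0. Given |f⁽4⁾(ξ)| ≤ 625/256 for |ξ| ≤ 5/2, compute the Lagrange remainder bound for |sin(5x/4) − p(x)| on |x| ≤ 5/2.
390625/98304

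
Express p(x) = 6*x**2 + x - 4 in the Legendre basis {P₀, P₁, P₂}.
(-2)P₀ + P₁ + (4)P₂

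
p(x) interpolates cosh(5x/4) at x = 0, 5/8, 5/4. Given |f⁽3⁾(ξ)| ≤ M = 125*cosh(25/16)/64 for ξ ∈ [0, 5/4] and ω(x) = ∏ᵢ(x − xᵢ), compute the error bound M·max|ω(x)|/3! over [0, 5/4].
15625*sqrt(3)*cosh(25/16)/884736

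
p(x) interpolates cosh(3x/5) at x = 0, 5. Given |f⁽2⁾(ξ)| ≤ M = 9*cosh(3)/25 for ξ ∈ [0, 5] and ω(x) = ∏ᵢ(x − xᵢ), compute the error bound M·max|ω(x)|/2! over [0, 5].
9*cosh(3)/8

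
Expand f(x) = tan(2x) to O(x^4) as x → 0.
2*x + 8*x**3/3 + O(x**4)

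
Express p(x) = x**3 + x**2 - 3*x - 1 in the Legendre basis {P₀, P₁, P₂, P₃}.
(-2/3)P₀ + (-12/5)P₁ + (2/3)P₂ + (2/5)P₃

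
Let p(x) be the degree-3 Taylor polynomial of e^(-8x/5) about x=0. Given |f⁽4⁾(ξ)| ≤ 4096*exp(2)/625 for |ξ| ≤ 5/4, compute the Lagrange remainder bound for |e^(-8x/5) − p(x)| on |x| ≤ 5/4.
2*exp(2)/3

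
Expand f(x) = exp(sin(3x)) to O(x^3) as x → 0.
1 + 3*x + 9*x**2/2 + O(x**3)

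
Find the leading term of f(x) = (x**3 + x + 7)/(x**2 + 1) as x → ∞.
x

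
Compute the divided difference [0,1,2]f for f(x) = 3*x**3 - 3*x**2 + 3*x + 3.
6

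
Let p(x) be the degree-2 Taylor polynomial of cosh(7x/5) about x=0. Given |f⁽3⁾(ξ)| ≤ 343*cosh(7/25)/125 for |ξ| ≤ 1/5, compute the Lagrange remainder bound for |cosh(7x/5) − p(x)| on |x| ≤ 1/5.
343*cosh(7/25)/93750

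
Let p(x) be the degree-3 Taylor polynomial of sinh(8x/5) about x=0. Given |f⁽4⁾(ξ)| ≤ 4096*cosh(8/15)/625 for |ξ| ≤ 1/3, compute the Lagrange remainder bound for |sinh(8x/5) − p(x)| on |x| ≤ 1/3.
512*cosh(8/15)/151875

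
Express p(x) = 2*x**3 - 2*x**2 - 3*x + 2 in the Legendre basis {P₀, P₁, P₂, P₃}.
(4/3)P₀ + (-9/5)P₁ + (-4/3)P₂ + (4/5)P₃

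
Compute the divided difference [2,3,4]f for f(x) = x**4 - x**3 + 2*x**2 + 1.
48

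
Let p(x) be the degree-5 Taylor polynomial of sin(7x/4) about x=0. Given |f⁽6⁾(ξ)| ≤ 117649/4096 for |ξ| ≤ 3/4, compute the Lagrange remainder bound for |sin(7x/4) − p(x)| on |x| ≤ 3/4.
9529569/1342177280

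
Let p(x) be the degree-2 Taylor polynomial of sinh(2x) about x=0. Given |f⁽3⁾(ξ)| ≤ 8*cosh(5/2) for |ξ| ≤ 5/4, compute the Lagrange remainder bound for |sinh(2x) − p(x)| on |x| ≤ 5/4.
125*cosh(5/2)/48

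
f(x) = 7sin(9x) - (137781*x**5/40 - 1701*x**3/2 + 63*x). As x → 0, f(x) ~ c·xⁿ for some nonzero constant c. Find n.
7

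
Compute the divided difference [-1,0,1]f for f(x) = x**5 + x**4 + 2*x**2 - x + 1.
3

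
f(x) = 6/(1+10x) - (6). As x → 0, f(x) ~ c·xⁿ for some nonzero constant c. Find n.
1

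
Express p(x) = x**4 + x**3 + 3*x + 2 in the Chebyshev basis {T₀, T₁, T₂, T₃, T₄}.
(19/8)T₀ + (15/4)T₁ + (1/2)T₂ + (1/4)T₃ + (1/8)T₄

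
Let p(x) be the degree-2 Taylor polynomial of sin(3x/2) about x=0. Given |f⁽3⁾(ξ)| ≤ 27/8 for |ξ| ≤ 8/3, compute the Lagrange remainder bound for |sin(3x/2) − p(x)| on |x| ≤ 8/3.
32/3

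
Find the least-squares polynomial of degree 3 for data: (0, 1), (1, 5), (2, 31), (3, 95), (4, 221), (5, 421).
67/63 + (-143/189)x + (100/63)x² + (83/27)x³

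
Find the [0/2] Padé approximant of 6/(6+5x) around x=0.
1/(5*x/6 + 1)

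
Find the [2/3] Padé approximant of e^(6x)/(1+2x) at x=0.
(3*x**2 + 12*x/5 + 1)/(12*x**3/5 - 3*x**2/5 - 8*x/5 + 1)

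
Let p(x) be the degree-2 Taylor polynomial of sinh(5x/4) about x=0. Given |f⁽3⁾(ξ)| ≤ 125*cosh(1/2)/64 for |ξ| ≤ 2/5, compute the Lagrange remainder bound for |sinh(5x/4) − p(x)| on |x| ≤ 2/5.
cosh(1/2)/48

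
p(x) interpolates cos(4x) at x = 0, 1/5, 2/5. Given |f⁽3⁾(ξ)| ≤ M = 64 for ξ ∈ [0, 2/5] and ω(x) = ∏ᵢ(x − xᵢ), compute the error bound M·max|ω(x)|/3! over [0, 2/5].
64*sqrt(3)/3375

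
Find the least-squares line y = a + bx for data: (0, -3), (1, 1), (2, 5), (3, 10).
a = -16/5, b = 43/10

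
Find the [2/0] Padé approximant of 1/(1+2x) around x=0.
4*x**2 - 2*x + 1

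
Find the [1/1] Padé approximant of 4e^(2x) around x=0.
(4*x + 4)/(1 - x)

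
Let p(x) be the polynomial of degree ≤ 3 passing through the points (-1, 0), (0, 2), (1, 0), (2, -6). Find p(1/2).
3/2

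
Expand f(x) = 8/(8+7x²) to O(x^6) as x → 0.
1 - 7*x**2/8 + 49*x**4/64 + O(x**6)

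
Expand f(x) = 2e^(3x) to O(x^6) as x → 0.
2 + 6*x + 9*x**2 + 9*x**3 + 27*x**4/4 + 81*x**5/20 + O(x**6)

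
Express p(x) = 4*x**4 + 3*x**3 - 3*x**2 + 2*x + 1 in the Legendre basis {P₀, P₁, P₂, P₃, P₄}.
(4/5)P₀ + (19/5)P₁ + (2/7)P₂ + (6/5)P₃ + (32/35)P₄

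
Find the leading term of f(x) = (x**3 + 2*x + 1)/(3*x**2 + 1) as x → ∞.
x/3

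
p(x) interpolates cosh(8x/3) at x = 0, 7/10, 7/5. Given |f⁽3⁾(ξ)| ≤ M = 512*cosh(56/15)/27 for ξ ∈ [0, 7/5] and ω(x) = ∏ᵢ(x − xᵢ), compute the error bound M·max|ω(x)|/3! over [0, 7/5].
21952*sqrt(3)*cosh(56/15)/91125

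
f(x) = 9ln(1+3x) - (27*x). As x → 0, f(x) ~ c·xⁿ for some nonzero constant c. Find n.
2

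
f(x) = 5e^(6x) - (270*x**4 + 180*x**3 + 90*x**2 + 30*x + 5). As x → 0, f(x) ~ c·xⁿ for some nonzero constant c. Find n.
5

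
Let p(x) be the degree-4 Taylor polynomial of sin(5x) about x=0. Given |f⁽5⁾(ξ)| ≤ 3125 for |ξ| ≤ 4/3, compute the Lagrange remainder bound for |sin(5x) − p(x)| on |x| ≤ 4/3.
80000/729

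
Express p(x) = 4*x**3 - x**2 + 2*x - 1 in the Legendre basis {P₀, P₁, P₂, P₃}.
(-4/3)P₀ + (22/5)P₁ + (-2/3)P₂ + (8/5)P₃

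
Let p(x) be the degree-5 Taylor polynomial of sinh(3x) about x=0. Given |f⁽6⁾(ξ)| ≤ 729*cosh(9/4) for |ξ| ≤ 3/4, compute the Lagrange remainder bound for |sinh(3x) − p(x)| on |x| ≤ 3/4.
59049*cosh(9/4)/327680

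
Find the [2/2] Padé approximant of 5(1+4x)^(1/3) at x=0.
(560*x**2/27 + 70*x/3 + 5)/(40*x**2/27 + 10*x/3 + 1)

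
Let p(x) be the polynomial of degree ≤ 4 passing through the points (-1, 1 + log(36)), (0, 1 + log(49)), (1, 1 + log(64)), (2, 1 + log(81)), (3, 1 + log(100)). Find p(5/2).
1 + log(81*2**(3/16)*3**(19/64)*5**(35/64)*7**(7/16)/8)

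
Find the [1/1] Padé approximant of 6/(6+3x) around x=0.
1/(x/2 + 1)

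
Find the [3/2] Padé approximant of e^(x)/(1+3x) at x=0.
(661*x**3/15090 + 2553*x**2/10060 + 1896*x/2515 + 1)/(-7429*x**2/10060 + 6926*x/2515 + 1)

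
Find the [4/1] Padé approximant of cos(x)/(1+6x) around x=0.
(x**4/24 - x**2/2 + 1)/(6*x + 1)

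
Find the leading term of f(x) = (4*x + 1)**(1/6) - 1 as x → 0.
2*x/3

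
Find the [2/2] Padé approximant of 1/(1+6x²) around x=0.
1/(6*x**2 + 1)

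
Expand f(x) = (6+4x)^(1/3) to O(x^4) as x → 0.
6**(1/3) + 2*6**(1/3)*x/9 - 4*6**(1/3)*x**2/81 + 40*6**(1/3)*x**3/2187 + O(x**4)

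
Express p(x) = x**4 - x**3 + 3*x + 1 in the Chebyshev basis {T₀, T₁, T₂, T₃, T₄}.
(11/8)T₀ + (9/4)T₁ + (1/2)T₂ + (-1/4)T₃ + (1/8)T₄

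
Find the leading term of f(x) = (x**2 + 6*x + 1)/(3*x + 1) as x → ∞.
x/3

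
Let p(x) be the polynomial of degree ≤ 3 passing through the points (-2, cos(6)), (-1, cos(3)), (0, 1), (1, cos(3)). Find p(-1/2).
cos(3)/2 - cos(6)/16 + 9/16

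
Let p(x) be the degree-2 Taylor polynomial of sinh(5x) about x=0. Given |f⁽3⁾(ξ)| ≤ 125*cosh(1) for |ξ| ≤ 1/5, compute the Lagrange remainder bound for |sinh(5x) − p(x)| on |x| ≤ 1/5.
cosh(1)/6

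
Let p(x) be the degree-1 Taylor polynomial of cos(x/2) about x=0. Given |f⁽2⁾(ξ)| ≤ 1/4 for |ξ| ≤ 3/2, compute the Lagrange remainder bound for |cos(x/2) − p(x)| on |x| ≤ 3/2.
9/32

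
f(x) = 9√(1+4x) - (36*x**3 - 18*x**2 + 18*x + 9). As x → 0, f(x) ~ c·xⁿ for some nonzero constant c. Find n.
4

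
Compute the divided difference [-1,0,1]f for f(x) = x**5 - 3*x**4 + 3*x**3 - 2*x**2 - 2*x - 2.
-5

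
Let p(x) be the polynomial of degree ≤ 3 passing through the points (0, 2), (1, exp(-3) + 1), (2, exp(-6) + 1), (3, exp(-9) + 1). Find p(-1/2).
(-35*exp(6) - 5 + 21*exp(3) + 51*exp(9))*exp(-9)/16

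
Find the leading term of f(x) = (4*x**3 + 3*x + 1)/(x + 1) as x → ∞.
4*x**2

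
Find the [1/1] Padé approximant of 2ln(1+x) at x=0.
2*x/(x/2 + 1)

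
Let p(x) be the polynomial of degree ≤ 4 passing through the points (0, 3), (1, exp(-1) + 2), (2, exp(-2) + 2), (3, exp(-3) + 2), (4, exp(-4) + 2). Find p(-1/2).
(-420*exp(3) - 180*e + 35 + 378*exp(2) + 571*exp(4))*exp(-4)/128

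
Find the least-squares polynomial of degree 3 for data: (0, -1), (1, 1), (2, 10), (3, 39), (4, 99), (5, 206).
-68/63 + (1235/378)x + (-797/252)x² + (233/108)x³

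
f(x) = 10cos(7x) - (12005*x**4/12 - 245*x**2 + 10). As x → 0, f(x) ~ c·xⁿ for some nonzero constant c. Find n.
6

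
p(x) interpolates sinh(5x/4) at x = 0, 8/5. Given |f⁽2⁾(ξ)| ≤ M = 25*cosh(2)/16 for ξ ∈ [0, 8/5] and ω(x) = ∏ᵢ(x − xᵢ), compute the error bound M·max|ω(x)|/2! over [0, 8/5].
cosh(2)/2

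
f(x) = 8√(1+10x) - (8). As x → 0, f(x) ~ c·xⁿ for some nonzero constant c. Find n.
1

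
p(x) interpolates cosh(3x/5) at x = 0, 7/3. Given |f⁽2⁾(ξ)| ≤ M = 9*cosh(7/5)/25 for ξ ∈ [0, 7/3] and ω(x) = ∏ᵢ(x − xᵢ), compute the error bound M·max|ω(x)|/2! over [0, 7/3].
49*cosh(7/5)/200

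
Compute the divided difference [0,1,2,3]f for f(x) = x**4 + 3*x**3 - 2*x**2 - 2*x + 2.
9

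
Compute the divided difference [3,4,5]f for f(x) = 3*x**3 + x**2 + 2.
37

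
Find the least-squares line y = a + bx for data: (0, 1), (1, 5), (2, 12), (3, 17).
a = 1/2, b = 11/2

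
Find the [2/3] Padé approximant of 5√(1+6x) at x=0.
(315*x**2/4 + 42*x + 5)/(-27*x**3/20 + 81*x**2/20 + 27*x/5 + 1)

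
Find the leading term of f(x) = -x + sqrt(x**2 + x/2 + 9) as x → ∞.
1/4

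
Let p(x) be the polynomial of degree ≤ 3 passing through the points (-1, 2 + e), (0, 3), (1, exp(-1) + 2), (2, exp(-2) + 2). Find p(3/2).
(5 + 15*e + (e + 27)*exp(2))*exp(-2)/16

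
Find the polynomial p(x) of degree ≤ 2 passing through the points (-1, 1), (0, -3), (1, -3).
2*x**2 - 2*x - 3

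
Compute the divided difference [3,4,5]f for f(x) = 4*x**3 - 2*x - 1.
48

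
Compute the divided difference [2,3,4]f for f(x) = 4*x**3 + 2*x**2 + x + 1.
38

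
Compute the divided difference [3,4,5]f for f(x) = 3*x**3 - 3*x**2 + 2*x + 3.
33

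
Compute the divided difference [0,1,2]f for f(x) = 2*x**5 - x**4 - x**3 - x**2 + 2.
19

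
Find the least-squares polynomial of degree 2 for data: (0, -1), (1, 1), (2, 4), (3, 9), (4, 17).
-4/5 + (2/5)x + x²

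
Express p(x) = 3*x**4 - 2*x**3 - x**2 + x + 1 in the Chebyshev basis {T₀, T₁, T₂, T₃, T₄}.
(13/8)T₀ + (-1/2)T₁ + T₂ + (-1/2)T₃ + (3/8)T₄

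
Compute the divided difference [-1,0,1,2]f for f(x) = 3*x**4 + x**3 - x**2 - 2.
7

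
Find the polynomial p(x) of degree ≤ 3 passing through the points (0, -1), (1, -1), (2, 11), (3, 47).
2*x**3 - 2*x - 1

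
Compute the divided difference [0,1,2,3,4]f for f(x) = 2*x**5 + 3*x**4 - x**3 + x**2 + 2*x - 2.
23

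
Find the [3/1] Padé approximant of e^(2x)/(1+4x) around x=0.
(131*x**3/87 + 57*x**2/29 + 117*x/58 + 1)/(233*x/58 + 1)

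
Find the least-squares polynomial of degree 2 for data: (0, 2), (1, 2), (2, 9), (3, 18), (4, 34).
13/7 + (-12/7)x + (17/7)x²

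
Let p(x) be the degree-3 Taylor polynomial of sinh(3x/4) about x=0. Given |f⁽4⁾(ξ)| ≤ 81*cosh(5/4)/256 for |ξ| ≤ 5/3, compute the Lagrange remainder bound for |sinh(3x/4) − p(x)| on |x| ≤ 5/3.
625*cosh(5/4)/6144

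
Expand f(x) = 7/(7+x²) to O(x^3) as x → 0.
1 - x**2/7 + O(x**3)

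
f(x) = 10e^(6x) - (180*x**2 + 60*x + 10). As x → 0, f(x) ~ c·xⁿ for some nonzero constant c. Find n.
3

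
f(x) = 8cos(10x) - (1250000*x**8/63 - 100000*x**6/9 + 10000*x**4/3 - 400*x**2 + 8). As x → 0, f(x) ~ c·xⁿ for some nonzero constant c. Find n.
10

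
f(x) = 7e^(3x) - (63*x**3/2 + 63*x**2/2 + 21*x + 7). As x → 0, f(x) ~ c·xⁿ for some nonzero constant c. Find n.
4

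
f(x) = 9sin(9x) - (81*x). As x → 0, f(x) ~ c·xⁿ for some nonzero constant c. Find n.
3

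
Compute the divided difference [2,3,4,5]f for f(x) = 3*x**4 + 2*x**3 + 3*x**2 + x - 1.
44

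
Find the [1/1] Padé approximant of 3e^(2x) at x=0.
(3*x + 3)/(1 - x)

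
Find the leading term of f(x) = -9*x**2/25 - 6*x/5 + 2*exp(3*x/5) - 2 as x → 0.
9*x**3/125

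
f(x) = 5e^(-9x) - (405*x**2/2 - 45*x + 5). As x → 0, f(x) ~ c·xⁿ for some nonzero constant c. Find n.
3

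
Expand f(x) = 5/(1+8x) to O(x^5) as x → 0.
5 - 40*x + 320*x**2 - 2560*x**3 + 20480*x**4 + O(x**5)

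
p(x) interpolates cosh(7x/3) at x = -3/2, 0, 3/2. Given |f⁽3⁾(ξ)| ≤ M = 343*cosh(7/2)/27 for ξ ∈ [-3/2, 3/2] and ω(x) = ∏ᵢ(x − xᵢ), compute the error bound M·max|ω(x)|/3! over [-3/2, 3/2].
343*sqrt(3)*cosh(7/2)/216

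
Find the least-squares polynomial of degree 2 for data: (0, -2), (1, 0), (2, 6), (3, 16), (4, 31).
-67/35 + (-13/35)x + (15/7)x²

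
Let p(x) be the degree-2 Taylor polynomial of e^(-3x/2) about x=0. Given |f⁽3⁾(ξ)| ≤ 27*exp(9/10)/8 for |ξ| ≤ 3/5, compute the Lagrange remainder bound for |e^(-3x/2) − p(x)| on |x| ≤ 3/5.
243*exp(9/10)/2000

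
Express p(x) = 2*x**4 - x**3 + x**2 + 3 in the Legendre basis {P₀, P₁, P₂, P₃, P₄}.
(56/15)P₀ + (-3/5)P₁ + (38/21)P₂ + (-2/5)P₃ + (16/35)P₄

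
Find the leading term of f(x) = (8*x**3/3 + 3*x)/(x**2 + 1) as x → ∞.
8*x/3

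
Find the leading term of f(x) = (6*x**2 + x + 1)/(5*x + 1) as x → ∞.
6*x/5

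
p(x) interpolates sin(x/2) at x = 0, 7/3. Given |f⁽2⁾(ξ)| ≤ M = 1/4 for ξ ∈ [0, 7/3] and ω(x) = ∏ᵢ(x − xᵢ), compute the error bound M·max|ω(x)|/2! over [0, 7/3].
49/288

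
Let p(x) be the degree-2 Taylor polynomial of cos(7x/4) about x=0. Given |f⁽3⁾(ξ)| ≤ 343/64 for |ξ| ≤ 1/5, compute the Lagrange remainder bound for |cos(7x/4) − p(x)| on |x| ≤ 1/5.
343/48000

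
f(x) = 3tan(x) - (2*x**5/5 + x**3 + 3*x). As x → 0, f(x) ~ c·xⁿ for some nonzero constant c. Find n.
7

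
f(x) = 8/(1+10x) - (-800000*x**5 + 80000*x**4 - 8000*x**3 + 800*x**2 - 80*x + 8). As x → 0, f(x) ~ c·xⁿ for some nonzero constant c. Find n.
6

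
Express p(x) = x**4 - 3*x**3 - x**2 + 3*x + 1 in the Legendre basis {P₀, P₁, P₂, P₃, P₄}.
(13/15)P₀ + (6/5)P₁ + (-2/21)P₂ + (-6/5)P₃ + (8/35)P₄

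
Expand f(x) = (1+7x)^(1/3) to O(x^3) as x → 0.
1 + 7*x/3 - 49*x**2/9 + O(x**3)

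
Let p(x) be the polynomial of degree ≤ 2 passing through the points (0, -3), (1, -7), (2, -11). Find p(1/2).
-5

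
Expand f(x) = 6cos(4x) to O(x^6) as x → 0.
6 - 48*x**2 + 64*x**4 + O(x**6)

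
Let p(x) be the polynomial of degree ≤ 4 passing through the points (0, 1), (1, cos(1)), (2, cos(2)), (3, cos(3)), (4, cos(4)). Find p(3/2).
45*cos(2)/64 - 5/128 + 3*cos(4)/128 - 5*cos(3)/32 + 15*cos(1)/32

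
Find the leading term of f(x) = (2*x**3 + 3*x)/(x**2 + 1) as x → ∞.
2*x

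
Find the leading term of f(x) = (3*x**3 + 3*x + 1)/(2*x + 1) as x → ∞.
3*x**2/2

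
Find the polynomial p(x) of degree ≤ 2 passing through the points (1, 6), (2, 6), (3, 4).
-x**2 + 3*x + 4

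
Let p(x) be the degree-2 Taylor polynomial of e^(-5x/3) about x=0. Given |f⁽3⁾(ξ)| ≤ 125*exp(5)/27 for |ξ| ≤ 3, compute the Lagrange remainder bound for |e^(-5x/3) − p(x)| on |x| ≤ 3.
125*exp(5)/6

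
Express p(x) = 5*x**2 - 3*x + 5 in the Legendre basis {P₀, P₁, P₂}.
(20/3)P₀ + (-3)P₁ + (10/3)P₂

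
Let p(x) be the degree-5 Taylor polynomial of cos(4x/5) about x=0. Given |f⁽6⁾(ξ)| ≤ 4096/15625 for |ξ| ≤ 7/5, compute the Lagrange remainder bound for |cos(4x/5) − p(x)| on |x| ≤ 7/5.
30118144/10986328125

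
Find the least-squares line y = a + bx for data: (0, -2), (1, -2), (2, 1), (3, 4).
a = -29/10, b = 21/10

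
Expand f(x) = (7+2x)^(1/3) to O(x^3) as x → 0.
7**(1/3) + 2*7**(1/3)*x/21 - 4*7**(1/3)*x**2/441 + O(x**3)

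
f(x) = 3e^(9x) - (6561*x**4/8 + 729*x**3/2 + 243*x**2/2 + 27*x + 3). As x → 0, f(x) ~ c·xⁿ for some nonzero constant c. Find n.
5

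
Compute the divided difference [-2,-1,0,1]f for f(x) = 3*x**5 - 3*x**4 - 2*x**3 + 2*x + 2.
19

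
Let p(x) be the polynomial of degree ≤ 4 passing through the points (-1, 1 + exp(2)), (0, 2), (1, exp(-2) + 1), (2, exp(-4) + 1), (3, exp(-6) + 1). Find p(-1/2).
(-70*exp(4) - 5 + 28*exp(2) + (35*exp(2) + 268)*exp(6))*exp(-6)/128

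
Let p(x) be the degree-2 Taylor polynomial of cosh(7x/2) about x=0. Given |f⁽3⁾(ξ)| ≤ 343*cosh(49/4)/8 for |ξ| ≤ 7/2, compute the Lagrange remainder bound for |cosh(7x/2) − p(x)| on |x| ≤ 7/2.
117649*cosh(49/4)/384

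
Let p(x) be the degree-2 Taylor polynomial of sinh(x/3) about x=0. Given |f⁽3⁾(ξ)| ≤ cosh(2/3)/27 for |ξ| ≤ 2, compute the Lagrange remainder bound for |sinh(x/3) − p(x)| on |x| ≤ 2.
4*cosh(2/3)/81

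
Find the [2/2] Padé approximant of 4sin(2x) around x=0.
8*x/(2*x**2/3 + 1)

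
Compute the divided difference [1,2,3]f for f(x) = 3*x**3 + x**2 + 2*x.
19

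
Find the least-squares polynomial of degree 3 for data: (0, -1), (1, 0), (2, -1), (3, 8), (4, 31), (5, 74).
-47/63 + (337/189)x + (-379/126)x² + (61/54)x³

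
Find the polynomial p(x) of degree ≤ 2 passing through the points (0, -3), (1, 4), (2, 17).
3*x**2 + 4*x - 3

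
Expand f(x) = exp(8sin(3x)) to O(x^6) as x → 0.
1 + 24*x + 288*x**2 + 2268*x**3 + 12960*x**4 + 280017*x**5/5 + O(x**6)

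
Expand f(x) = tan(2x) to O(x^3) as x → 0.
2*x + O(x**3)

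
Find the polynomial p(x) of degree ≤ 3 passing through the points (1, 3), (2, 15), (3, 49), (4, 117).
2*x**3 - x**2 + x + 1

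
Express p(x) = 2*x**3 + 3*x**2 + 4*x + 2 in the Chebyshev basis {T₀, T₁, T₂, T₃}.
(7/2)T₀ + (11/2)T₁ + (3/2)T₂ + (1/2)T₃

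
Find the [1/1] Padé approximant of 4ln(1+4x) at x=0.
16*x/(2*x + 1)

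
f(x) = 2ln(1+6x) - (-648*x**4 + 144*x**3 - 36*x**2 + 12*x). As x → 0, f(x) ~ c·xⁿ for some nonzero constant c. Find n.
5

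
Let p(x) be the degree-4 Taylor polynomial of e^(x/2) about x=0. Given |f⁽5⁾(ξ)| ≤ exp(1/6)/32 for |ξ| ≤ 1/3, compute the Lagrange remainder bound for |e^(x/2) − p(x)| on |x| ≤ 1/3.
exp(1/6)/933120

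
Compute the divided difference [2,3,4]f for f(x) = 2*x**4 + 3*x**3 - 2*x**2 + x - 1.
135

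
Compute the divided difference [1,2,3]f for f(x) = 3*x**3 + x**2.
19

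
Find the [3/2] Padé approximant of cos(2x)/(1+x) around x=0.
(4*x**3/3 - 4*x**2/3 - x + 1)/(1 - x**2/3)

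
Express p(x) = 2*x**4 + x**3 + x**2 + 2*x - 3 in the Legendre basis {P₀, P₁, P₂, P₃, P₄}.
(-34/15)P₀ + (13/5)P₁ + (38/21)P₂ + (2/5)P₃ + (16/35)P₄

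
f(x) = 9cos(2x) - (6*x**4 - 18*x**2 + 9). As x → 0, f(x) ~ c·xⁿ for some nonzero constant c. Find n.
6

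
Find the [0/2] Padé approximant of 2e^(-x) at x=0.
2/(x**2/2 + x + 1)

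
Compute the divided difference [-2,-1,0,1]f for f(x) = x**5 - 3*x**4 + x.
11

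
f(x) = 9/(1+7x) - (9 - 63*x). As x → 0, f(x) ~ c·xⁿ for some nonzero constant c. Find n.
2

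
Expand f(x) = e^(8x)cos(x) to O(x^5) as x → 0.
1 + 8*x + 63*x**2/2 + 244*x**3/3 + 3713*x**4/24 + O(x**5)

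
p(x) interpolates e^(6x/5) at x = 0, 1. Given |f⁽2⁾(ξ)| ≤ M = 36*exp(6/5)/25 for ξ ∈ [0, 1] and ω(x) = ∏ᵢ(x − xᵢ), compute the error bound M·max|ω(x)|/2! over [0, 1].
9*exp(6/5)/50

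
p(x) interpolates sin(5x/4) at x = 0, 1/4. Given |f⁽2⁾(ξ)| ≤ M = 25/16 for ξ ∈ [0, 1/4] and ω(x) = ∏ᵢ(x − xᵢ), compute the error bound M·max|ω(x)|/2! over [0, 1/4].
25/2048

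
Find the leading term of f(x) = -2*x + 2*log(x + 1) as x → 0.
-x**2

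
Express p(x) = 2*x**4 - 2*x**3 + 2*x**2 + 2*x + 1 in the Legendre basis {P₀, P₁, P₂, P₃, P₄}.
(31/15)P₀ + (4/5)P₁ + (52/21)P₂ + (-4/5)P₃ + (16/35)P₄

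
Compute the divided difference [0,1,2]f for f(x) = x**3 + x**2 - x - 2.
4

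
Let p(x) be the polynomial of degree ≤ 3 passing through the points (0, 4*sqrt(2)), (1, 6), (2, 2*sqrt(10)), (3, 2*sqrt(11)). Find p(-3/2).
-567/8 - 35*sqrt(11)/8 + 105*sqrt(2)/4 + 135*sqrt(10)/8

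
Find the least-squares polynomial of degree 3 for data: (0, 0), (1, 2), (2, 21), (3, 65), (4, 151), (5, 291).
-25/126 + (1/756)x + (181/252)x² + (59/27)x³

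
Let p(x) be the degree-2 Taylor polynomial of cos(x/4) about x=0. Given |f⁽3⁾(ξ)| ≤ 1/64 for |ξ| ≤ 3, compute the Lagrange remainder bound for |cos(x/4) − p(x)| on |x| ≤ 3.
9/128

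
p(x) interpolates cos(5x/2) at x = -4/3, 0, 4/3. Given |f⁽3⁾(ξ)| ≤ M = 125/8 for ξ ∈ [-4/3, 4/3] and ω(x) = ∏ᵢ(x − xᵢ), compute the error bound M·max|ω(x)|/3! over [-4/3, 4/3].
1000*sqrt(3)/729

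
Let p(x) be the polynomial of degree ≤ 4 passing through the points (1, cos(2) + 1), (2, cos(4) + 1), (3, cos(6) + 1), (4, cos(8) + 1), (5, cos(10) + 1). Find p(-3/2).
3003*cos(2)/128 + 1155*cos(10)/128 + 1 - 1365*cos(8)/32 - 2145*cos(4)/32 + 5005*cos(6)/64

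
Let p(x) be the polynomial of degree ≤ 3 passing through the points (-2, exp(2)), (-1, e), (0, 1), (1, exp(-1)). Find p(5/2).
(e*(-35*exp(2) - 189 + 135*e) + 105)*exp(-1)/16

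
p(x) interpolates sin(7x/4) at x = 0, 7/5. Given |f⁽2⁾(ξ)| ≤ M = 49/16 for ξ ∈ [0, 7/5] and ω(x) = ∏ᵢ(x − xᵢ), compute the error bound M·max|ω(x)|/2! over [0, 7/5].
2401/3200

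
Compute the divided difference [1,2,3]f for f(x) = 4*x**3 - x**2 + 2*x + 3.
23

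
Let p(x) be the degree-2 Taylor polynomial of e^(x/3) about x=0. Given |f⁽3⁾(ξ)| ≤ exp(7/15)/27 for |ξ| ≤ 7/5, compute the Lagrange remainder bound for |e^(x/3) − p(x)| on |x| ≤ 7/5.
343*exp(7/15)/20250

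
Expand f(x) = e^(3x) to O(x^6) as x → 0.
1 + 3*x + 9*x**2/2 + 9*x**3/2 + 27*x**4/8 + 81*x**5/40 + O(x**6)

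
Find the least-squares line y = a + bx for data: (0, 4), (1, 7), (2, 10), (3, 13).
a = 4, b = 3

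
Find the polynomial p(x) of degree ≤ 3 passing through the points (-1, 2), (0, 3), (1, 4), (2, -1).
-x**3 + 2*x + 3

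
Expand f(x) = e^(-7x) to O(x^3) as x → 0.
1 - 7*x + 49*x**2/2 + O(x**3)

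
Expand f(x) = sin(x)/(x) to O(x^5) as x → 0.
1 - x**2/6 + x**4/120 + O(x**5)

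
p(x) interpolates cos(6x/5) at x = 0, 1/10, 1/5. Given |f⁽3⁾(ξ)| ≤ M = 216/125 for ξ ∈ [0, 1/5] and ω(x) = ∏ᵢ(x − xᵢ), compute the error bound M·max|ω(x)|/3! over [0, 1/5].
sqrt(3)/15625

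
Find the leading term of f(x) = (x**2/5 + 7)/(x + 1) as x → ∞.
x/5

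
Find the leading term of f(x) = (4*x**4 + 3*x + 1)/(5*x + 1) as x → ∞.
4*x**3/5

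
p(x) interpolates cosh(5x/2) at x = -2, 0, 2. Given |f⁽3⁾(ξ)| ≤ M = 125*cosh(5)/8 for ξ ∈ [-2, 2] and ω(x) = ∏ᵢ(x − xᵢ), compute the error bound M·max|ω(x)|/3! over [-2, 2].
125*sqrt(3)*cosh(5)/27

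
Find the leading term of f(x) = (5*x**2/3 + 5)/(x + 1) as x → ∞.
5*x/3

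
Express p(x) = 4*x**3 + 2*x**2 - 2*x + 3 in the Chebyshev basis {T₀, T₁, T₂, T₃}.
(4)T₀ + T₁ + T₂ + T₃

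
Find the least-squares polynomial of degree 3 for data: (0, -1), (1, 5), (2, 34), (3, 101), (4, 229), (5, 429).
-59/63 + (155/378)x + (163/63)x² + (157/54)x³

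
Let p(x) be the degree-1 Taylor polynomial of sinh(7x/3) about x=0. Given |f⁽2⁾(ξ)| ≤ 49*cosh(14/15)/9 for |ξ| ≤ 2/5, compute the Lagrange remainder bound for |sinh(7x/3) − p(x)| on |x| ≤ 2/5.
98*cosh(14/15)/225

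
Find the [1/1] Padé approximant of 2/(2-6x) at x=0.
1/(1 - 3*x)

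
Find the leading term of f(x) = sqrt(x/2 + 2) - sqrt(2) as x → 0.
sqrt(2)*x/8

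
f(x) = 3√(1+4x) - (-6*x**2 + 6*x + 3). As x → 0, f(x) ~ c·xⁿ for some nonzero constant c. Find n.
3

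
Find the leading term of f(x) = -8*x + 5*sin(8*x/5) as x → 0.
-256*x**3/75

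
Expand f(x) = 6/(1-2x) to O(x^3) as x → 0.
6 + 12*x + 24*x**2 + O(x**3)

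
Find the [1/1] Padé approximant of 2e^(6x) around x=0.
(6*x + 2)/(1 - 3*x)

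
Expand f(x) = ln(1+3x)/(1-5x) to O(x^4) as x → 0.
3*x + 21*x**2/2 + 123*x**3/2 + O(x**4)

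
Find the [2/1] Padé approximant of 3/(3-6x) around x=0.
1/(1 - 2*x)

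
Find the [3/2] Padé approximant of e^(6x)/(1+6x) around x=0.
(576*x**3/55 + 513*x**2/55 + 252*x/55 + 1)/(-477*x**2/55 + 252*x/55 + 1)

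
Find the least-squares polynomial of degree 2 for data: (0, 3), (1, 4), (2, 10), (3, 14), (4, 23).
14/5 + x + x²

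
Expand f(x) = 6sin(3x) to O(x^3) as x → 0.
18*x + O(x**3)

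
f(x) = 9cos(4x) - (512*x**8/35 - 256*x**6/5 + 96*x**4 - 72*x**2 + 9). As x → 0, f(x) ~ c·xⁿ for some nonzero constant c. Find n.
10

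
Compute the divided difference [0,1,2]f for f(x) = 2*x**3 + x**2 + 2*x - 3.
7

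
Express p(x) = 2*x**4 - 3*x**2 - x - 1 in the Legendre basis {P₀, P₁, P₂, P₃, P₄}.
(-8/5)P₀ - P₁ + (-6/7)P₂ + (16/35)P₄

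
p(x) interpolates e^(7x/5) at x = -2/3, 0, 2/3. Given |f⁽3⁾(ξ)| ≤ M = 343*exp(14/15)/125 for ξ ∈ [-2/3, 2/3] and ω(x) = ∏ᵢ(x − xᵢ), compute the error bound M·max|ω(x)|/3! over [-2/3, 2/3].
2744*sqrt(3)*exp(14/15)/91125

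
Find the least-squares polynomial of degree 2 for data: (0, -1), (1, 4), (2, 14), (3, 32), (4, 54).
-1 + (9/5)x + (3)x²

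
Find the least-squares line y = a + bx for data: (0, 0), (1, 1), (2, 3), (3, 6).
a = -1/2, b = 2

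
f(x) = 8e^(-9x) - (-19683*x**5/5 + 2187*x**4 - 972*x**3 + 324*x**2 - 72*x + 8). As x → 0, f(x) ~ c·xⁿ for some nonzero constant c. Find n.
6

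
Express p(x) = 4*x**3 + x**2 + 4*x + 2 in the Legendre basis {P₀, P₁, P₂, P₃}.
(7/3)P₀ + (32/5)P₁ + (2/3)P₂ + (8/5)P₃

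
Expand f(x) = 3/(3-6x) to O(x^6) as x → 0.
1 + 2*x + 4*x**2 + 8*x**3 + 16*x**4 + 32*x**5 + O(x**6)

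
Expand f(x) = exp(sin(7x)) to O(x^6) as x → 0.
1 + 7*x + 49*x**2/2 - 2401*x**4/8 - 16807*x**5/15 + O(x**6)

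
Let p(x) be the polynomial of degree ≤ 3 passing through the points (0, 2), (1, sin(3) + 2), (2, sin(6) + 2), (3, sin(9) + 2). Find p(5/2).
15*sin(6)/16 - 5*sin(3)/16 + 5*sin(9)/16 + 2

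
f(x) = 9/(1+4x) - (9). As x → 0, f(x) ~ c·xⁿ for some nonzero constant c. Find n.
1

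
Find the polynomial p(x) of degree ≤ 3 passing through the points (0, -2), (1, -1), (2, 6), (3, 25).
x**3 - 2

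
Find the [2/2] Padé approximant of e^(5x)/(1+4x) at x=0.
(2425*x**2/492 + 265*x/82 + 1)/(-2855*x**2/492 + 183*x/82 + 1)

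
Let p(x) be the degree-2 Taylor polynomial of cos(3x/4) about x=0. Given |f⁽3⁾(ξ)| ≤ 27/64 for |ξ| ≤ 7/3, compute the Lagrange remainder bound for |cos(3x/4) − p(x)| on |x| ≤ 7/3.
343/384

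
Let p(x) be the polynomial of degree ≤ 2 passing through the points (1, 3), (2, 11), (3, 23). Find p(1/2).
1/2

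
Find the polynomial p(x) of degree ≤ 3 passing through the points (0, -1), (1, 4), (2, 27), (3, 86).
3*x**3 + 2*x - 1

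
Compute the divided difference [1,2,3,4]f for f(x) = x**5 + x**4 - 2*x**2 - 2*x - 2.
75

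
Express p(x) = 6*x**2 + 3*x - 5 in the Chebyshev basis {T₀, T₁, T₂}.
(-2)T₀ + (3)T₁ + (3)T₂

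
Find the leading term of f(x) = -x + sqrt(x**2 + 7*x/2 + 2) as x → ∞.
7/4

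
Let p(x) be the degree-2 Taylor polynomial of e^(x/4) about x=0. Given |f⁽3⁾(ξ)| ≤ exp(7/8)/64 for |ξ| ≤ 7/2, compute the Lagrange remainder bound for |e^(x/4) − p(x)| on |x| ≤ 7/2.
343*exp(7/8)/3072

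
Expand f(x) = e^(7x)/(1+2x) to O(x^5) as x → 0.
1 + 5*x + 29*x**2/2 + 169*x**3/6 + 1049*x**4/24 + O(x**5)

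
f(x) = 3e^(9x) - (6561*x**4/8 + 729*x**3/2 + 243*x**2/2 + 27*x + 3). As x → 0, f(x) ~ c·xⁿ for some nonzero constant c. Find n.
5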